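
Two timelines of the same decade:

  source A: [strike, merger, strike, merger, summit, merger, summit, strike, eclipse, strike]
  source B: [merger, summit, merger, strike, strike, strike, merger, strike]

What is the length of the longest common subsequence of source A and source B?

5

Taking merger at source A[4]=source B[1], then summit at source A[5]=source B[2], then merger at source A[6]=source B[3], then strike at source A[8]=source B[6], then strike at source A[10]=source B[8] gives a common subsequence of length 5, and the DP table's final entry dp[10][8] is also 5, so no common subsequence is longer.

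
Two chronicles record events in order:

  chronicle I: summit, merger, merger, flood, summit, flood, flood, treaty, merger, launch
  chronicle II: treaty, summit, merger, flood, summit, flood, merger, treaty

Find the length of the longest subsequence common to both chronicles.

Match summit (chronicle I #1, chronicle II #2) → merger (chronicle I #3, chronicle II #3) → flood (chronicle I #4, chronicle II #4) → summit (chronicle I #5, chronicle II #5) → flood (chronicle I #6, chronicle II #6) → treaty (chronicle I #8, chronicle II #8) — 6 events in the same relative order in both. Since dp[10][8] = 6, nothing longer is possible.

6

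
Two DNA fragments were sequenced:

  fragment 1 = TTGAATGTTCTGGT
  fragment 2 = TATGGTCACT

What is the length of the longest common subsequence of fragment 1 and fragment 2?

7

Let dp[i][j] be the LCS length of the first i bases of fragment 1 and the first j bases of fragment 2. dp[i][j] = dp[i-1][j-1]+1 when the i-th and j-th bases match, else max(dp[i-1][j], dp[i][j-1]).
    ·  T  A  T  G  G  T  C  A  C  T
 ·  0  0  0  0  0  0  0  0  0  0  0
 T  0  1  1  1  1  1  1  1  1  1  1
 T  0  1  1  2  2  2  2  2  2  2  2
 G  0  1  1  2  3  3  3  3  3  3  3
 A  0  1  2  2  3  3  3  3  4  4  4
 A  0  1  2  2  3  3  3  3  4  4  4
 T  0  1  2  3  3  3  4  4  4  4  5
 G  0  1  2  3  4  4  4  4  4  4  5
 T  0  1  2  3  4  4  5  5  5  5  5
 T  0  1  2  3  4  4  5  5  5  5  6
 C  0  1  2  3  4  4  5  6  6  6  6
 T  0  1  2  3  4  4  5  6  6  6  7
 G  0  1  2  3  4  5  5  6  6  6  7
 G  0  1  2  3  4  5  5  6  6  6  7
 T  0  1  2  3  4  5  6  6  6  6  7
dp[14][10] = 7. One LCS (by backtracking along matches): TTGGTCT.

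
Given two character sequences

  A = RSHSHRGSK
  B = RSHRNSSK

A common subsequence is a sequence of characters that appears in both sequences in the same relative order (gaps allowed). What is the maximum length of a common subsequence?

6

Pick R [1,1] → S [2,2] → H [3,3] → S [4,6] → S [8,7] → K [9,8]; all 6 characters appear in both, in order. The LCS DP gives dp[9][8] = 6, so this is optimal.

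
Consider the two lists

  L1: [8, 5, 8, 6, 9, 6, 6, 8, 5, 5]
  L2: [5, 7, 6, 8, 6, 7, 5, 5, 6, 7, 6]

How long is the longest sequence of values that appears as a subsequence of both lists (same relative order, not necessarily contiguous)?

Let dp[i][j] be the LCS length of the first i values of L1 and the first j values of L2. dp[i][j] = dp[i-1][j-1]+1 when the i-th and j-th values match, else max(dp[i-1][j], dp[i][j-1]).
    ·  5  7  6  8  6  7  5  5  6  7  6
 ·  0  0  0  0  0  0  0  0  0  0  0  0
 8  0  0  0  0  1  1  1  1  1  1  1  1
 5  0  1  1  1  1  1  1  2  2  2  2  2
 8  0  1  1  1  2  2  2  2  2  2  2  2
 6  0  1  1  2  2  3  3  3  3  3  3  3
 9  0  1  1  2  2  3  3  3  3  3  3  3
 6  0  1  1  2  2  3  3  3  3  4  4  4
 6  0  1  1  2  2  3  3  3  3  4  4  5
 8  0  1  1  2  3  3  3  3  3  4  4  5
 5  0  1  1  2  3  3  3  4  4  4  4  5
 5  0  1  1  2  3  3  3  4  5  5  5  5
dp[10][11] = 5. One LCS (by backtracking along matches): 5, 8, 6, 6, 6.

5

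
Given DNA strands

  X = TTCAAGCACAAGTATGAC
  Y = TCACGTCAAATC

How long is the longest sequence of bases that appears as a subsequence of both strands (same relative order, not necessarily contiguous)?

Match T at X[2]=Y[1], then C at X[3]=Y[2], then A at X[4]=Y[3], then G at X[6]=Y[5], then C at X[9]=Y[7], then A at X[10]=Y[8], then A at X[11]=Y[9], then A at X[14]=Y[10], then T at X[15]=Y[11], then C at X[18]=Y[12] — 10 bases in the same relative order in both. The LCS DP gives dp[18][12] = 10, so this is optimal.

10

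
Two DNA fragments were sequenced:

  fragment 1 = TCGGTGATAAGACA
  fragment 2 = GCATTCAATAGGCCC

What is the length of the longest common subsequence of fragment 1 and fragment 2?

Match T [1,5] → C [2,6] → A [7,8] → T [8,9] → A [9,10] → G [11,12] → C [13,15] — 7 bases in the same relative order in both. dp[14][15] = 7 confirms this is the maximum.

7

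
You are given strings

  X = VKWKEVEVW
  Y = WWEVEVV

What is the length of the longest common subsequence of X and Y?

5

Let dp[i][j] be the LCS length of the first i characters of X and the first j characters of Y. dp[i][j] = dp[i-1][j-1]+1 when the i-th and j-th characters match, else max(dp[i-1][j], dp[i][j-1]).
    ·  W  W  E  V  E  V  V
 ·  0  0  0  0  0  0  0  0
 V  0  0  0  0  1  1  1  1
 K  0  0  0  0  1  1  1  1
 W  0  1  1  1  1  1  1  1
 K  0  1  1  1  1  1  1  1
 E  0  1  1  2  2  2  2  2
 V  0  1  1  2  3  3  3  3
 E  0  1  1  2  3  4  4  4
 V  0  1  1  2  3  4  5  5
 W  0  1  2  2  3  4  5  5
dp[9][7] = 5. One LCS (by backtracking along matches): WEVEV.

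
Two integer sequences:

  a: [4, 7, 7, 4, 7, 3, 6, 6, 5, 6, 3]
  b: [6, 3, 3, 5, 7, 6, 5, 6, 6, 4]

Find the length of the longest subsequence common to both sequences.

4

Match 7 [5,5], 6 [7,6], 6 [8,8], 6 [10,9] — 4 values in the same relative order in both. The LCS DP gives dp[11][10] = 4, so this is optimal.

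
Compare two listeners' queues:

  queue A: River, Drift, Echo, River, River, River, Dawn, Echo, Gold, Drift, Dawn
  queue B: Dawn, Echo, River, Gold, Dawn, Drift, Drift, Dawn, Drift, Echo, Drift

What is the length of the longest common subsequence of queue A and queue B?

5

Pick River at queue A[1]=queue B[3], Drift at queue A[2]=queue B[7], Dawn at queue A[7]=queue B[8], Echo at queue A[8]=queue B[10], Drift at queue A[10]=queue B[11]; all 5 songs appear in both, in order, and the DP table's final entry dp[11][11] is also 5, so no common subsequence is longer.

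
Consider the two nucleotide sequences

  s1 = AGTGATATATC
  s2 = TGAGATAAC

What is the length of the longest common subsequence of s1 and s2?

Let dp[i][j] be the LCS length of the first i bases of s1 and the first j bases of s2. dp[i][j] = dp[i-1][j-1]+1 when the i-th and j-th bases match, else max(dp[i-1][j], dp[i][j-1]).
    ·  T  G  A  G  A  T  A  A  C
 ·  0  0  0  0  0  0  0  0  0  0
 A  0  0  0  1  1  1  1  1  1  1
 G  0  0  1  1  2  2  2  2  2  2
 T  0  1  1  1  2  2  3  3  3  3
 G  0  1  2  2  2  2  3  3  3  3
 A  0  1  2  3  3  3  3  4  4  4
 T  0  1  2  3  3  3  4  4  4  4
 A  0  1  2  3  3  4  4  5  5  5
 T  0  1  2  3  3  4  5  5  5  5
 A  0  1  2  3  3  4  5  6  6  6
 T  0  1  2  3  3  4  5  6  6  6
 C  0  1  2  3  3  4  5  6  6  7
dp[11][9] = 7. One LCS (by backtracking along matches): AGATAAC.

7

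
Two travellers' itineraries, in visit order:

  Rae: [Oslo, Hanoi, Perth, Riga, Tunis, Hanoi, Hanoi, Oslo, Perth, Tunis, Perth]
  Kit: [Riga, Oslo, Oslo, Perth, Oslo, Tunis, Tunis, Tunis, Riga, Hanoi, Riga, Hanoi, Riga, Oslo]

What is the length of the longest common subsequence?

Pick Oslo (Rae #1, Kit #3), then Perth (Rae #3, Kit #4), then Riga (Rae #4, Kit #9), then Hanoi (Rae #6, Kit #10), then Hanoi (Rae #7, Kit #12), then Oslo (Rae #8, Kit #14); all 6 stops appear in both, in order. dp[11][14] = 6 confirms this is the maximum.

6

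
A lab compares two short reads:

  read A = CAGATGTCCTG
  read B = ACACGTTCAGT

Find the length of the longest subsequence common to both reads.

Let dp[i][j] be the LCS length of the first i bases of read A and the first j bases of read B. dp[i][j] = dp[i-1][j-1]+1 when the i-th and j-th bases match, else max(dp[i-1][j], dp[i][j-1]).
    ·  A  C  A  C  G  T  T  C  A  G  T
 ·  0  0  0  0  0  0  0  0  0  0  0  0
 C  0  0  1  1  1  1  1  1  1  1  1  1
 A  0  1  1  2  2  2  2  2  2  2  2  2
 G  0  1  1  2  2  3  3  3  3  3  3  3
 A  0  1  1  2  2  3  3  3  3  4  4  4
 T  0  1  1  2  2  3  4  4  4  4  4  5
 G  0  1  1  2  2  3  4  4  4  4  5  5
 T  0  1  1  2  2  3  4  5  5  5  5  6
 C  0  1  2  2  3  3  4  5  6  6  6  6
 C  0  1  2  2  3  3  4  5  6  6  6  6
 T  0  1  2  2  3  3  4  5  6  6  6  7
 G  0  1  2  2  3  4  4  5  6  6  7  7
dp[11][11] = 7. One LCS (by backtracking along matches): CAGTTCT.

7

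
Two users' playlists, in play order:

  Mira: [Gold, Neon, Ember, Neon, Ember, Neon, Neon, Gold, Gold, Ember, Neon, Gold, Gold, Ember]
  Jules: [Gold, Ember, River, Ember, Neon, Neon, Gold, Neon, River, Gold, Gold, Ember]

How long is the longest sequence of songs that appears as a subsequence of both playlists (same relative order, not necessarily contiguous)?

10

One common subsequence of length 10: Gold at Mira[1]=Jules[1], Ember at Mira[3]=Jules[2], Ember at Mira[5]=Jules[4], Neon at Mira[6]=Jules[5], Neon at Mira[7]=Jules[6], Gold at Mira[9]=Jules[7], Neon at Mira[11]=Jules[8], Gold at Mira[12]=Jules[10], Gold at Mira[13]=Jules[11], Ember at Mira[14]=Jules[12]. Since dp[14][12] = 10, nothing longer is possible.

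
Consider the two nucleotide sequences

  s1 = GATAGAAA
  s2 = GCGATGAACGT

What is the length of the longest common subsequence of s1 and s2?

Let dp[i][j] be the LCS length of the first i bases of s1 and the first j bases of s2. dp[i][j] = dp[i-1][j-1]+1 when the i-th and j-th bases match, else max(dp[i-1][j], dp[i][j-1]).
    ·  G  C  G  A  T  G  A  A  C  G  T
 ·  0  0  0  0  0  0  0  0  0  0  0  0
 G  0  1  1  1  1  1  1  1  1  1  1  1
 A  0  1  1  1  2  2  2  2  2  2  2  2
 T  0  1  1  1  2  3  3  3  3  3  3  3
 A  0  1  1  1  2  3  3  4  4  4  4  4
 G  0  1  1  2  2  3  4  4  4  4  5  5
 A  0  1  1  2  3  3  4  5  5  5  5  5
 A  0  1  1  2  3  3  4  5  6  6  6  6
 A  0  1  1  2  3  3  4  5  6  6  6  6
dp[8][11] = 6. One LCS (by backtracking along matches): GATGAA.

6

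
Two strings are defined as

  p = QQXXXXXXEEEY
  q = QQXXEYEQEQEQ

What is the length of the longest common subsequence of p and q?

One common subsequence of length 7: Q at p[1]=q[1], then Q at p[2]=q[2], then X at p[3]=q[3], then X at p[4]=q[4], then E at p[9]=q[7], then E at p[10]=q[9], then E at p[11]=q[11]. The LCS DP gives dp[12][12] = 7, so this is optimal.

7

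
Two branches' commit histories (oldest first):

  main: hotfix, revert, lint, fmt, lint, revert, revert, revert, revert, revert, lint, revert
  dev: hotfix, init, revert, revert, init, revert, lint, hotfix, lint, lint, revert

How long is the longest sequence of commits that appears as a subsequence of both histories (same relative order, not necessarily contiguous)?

Taking hotfix (main #1, dev #1), revert (main #2, dev #6), lint (main #3, dev #7), lint (main #5, dev #9), lint (main #11, dev #10), revert (main #12, dev #11) gives a common subsequence of length 6. The LCS DP gives dp[12][11] = 6, so this is optimal.

6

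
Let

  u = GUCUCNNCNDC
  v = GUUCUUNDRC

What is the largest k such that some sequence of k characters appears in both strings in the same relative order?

Pick G (u #1, v #1), then U (u #2, v #3), then C (u #3, v #4), then U (u #4, v #6), then N (u #9, v #7), then D (u #10, v #8), then C (u #11, v #10); all 7 characters appear in both, in order. dp[11][10] = 7 confirms this is the maximum.

7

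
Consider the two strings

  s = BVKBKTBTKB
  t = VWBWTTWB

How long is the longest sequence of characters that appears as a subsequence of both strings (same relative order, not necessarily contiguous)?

Let dp[i][j] be the LCS length of the first i characters of s and the first j characters of t. dp[i][j] = dp[i-1][j-1]+1 when the i-th and j-th characters match, else max(dp[i-1][j], dp[i][j-1]).
    ·  V  W  B  W  T  T  W  B
 ·  0  0  0  0  0  0  0  0  0
 B  0  0  0  1  1  1  1  1  1
 V  0  1  1  1  1  1  1  1  1
 K  0  1  1  1  1  1  1  1  1
 B  0  1  1  2  2  2  2  2  2
 K  0  1  1  2  2  2  2  2  2
 T  0  1  1  2  2  3  3  3  3
 B  0  1  1  2  2  3  3  3  4
 T  0  1  1  2  2  3  4  4  4
 K  0  1  1  2  2  3  4  4  4
 B  0  1  1  2  2  3  4  4  5
dp[10][8] = 5. One LCS (by backtracking along matches): VBTTB.

5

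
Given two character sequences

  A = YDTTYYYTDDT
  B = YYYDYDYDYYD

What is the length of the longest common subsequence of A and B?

6

Let dp[i][j] be the LCS length of the first i characters of A and the first j characters of B. dp[i][j] = dp[i-1][j-1]+1 when the i-th and j-th characters match, else max(dp[i-1][j], dp[i][j-1]).
    ·  Y  Y  Y  D  Y  D  Y  D  Y  Y  D
 ·  0  0  0  0  0  0  0  0  0  0  0  0
 Y  0  1  1  1  1  1  1  1  1  1  1  1
 D  0  1  1  1  2  2  2  2  2  2  2  2
 T  0  1  1  1  2  2  2  2  2  2  2  2
 T  0  1  1  1  2  2  2  2  2  2  2  2
 Y  0  1  2  2  2  3  3  3  3  3  3  3
 Y  0  1  2  3  3  3  3  4  4  4  4  4
 Y  0  1  2  3  3  4  4  4  4  5  5  5
 T  0  1  2  3  3  4  4  4  4  5  5  5
 D  0  1  2  3  4  4  5  5  5  5  5  6
 D  0  1  2  3  4  4  5  5  6  6  6  6
 T  0  1  2  3  4  4  5  5  6  6  6  6
dp[11][11] = 6. One LCS (by backtracking along matches): YDYYYD.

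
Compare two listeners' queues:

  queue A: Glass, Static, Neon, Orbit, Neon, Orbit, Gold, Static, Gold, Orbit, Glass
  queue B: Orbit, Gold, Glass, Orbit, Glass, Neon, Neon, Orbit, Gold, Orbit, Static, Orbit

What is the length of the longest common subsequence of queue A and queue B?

Pick Glass [1,5]; then Neon [3,6]; then Neon [5,7]; then Orbit [6,8]; then Gold [7,9]; then Static [8,11]; then Orbit [10,12]; all 7 songs appear in both, in order, and the DP table's final entry dp[11][12] is also 7, so no common subsequence is longer.

7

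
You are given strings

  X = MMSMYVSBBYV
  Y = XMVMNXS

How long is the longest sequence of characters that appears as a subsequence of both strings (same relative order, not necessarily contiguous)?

3

Let dp[i][j] be the LCS length of the first i characters of X and the first j characters of Y. dp[i][j] = dp[i-1][j-1]+1 when the i-th and j-th characters match, else max(dp[i-1][j], dp[i][j-1]).
    ·  X  M  V  M  N  X  S
 ·  0  0  0  0  0  0  0  0
 M  0  0  1  1  1  1  1  1
 M  0  0  1  1  2  2  2  2
 S  0  0  1  1  2  2  2  3
 M  0  0  1  1  2  2  2  3
 Y  0  0  1  1  2  2  2  3
 V  0  0  1  2  2  2  2  3
 S  0  0  1  2  2  2  2  3
 B  0  0  1  2  2  2  2  3
 B  0  0  1  2  2  2  2  3
 Y  0  0  1  2  2  2  2  3
 V  0  0  1  2  2  2  2  3
dp[11][7] = 3. One LCS (by backtracking along matches): MMS.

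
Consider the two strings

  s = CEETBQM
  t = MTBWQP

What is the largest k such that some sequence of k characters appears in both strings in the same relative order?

One common subsequence of length 3: T at s[4]=t[2]; then B at s[5]=t[3]; then Q at s[6]=t[5]. The LCS DP gives dp[7][6] = 3, so this is optimal.

3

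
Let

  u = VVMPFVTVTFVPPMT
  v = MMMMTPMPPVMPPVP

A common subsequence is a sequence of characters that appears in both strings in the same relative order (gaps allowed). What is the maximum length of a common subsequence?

One common subsequence of length 5: V at u[2]=v[10], M at u[3]=v[11], P at u[4]=v[13], V at u[11]=v[14], P at u[13]=v[15]. Since dp[15][15] = 5, nothing longer is possible.

5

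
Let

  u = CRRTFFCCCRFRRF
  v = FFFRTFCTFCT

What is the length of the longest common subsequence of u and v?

5

One common subsequence of length 5: R (u #3, v #4); then T (u #4, v #5); then F (u #5, v #6); then F (u #6, v #9); then C (u #7, v #10). The LCS DP gives dp[14][11] = 5, so this is optimal.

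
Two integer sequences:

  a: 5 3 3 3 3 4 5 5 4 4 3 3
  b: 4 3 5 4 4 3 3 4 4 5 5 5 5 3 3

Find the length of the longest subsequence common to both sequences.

8

Taking 5 (a #1, b #3); then 3 (a #2, b #6); then 3 (a #3, b #7); then 4 (a #6, b #9); then 5 (a #7, b #12); then 5 (a #8, b #13); then 3 (a #11, b #14); then 3 (a #12, b #15) gives a common subsequence of length 8. dp[12][15] = 8 confirms this is the maximum.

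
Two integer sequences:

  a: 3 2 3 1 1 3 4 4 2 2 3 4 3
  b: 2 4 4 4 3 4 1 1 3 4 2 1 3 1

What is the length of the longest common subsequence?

Taking 2 at a[2]=b[1], 3 at a[3]=b[5], 1 at a[4]=b[7], 1 at a[5]=b[8], 3 at a[6]=b[9], 4 at a[8]=b[10], 2 at a[9]=b[11], 3 at a[11]=b[13] gives a common subsequence of length 8, and the DP table's final entry dp[13][14] is also 8, so no common subsequence is longer.

8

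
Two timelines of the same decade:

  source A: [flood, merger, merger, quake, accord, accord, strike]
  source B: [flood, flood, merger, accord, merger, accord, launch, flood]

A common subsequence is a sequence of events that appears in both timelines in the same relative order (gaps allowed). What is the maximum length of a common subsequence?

4

Pick flood [1,2]; then merger [2,3]; then merger [3,5]; then accord [5,6]; all 4 events appear in both, in order. The LCS DP gives dp[7][8] = 4, so this is optimal.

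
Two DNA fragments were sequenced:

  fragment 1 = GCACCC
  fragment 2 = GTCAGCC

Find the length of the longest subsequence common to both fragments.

5

Let dp[i][j] be the LCS length of the first i bases of fragment 1 and the first j bases of fragment 2. dp[i][j] = dp[i-1][j-1]+1 when the i-th and j-th bases match, else max(dp[i-1][j], dp[i][j-1]).
    ·  G  T  C  A  G  C  C
 ·  0  0  0  0  0  0  0  0
 G  0  1  1  1  1  1  1  1
 C  0  1  1  2  2  2  2  2
 A  0  1  1  2  3  3  3  3
 C  0  1  1  2  3  3  4  4
 C  0  1  1  2  3  3  4  5
 C  0  1  1  2  3  3  4  5
dp[6][7] = 5. One LCS (by backtracking along matches): GCACC.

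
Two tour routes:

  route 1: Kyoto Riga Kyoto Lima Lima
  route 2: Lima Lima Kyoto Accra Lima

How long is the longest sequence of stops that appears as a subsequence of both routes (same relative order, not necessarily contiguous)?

Match Kyoto (route 1 #1, route 2 #3), then Lima (route 1 #5, route 2 #5) — 2 stops in the same relative order in both. Since dp[5][5] = 2, nothing longer is possible.

2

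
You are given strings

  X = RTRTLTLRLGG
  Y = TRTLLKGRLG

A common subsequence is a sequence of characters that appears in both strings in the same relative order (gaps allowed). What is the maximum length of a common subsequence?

8

Match T (X #2, Y #1), R (X #3, Y #2), T (X #4, Y #3), L (X #5, Y #4), L (X #7, Y #5), R (X #8, Y #8), L (X #9, Y #9), G (X #11, Y #10) — 8 characters in the same relative order in both, and the DP table's final entry dp[11][10] is also 8, so no common subsequence is longer.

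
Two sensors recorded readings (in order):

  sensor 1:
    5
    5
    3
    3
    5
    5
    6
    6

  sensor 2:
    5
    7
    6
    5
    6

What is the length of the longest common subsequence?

Let dp[i][j] be the LCS length of the first i values of sensor 1 and the first j values of sensor 2. dp[i][j] = dp[i-1][j-1]+1 when the i-th and j-th values match, else max(dp[i-1][j], dp[i][j-1]).
    ·  5  7  6  5  6
 ·  0  0  0  0  0  0
 5  0  1  1  1  1  1
 5  0  1  1  1  2  2
 3  0  1  1  1  2  2
 3  0  1  1  1  2  2
 5  0  1  1  1  2  2
 5  0  1  1  1  2  2
 6  0  1  1  2  2  3
 6  0  1  1  2  2  3
dp[8][5] = 3. One LCS (by backtracking along matches): 5, 5, 6.

3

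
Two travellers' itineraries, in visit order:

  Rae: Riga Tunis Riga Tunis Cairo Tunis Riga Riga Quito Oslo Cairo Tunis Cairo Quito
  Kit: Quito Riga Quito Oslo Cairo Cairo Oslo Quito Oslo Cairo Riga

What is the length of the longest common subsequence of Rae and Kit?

Taking Riga (Rae #8, Kit #2); then Quito (Rae #9, Kit #3); then Oslo (Rae #10, Kit #4); then Cairo (Rae #11, Kit #5); then Cairo (Rae #13, Kit #6); then Quito (Rae #14, Kit #8) gives a common subsequence of length 6. The LCS DP gives dp[14][11] = 6, so this is optimal.

6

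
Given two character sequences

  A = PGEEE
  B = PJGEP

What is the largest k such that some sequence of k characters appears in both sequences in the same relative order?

Let dp[i][j] be the LCS length of the first i characters of A and the first j characters of B. dp[i][j] = dp[i-1][j-1]+1 when the i-th and j-th characters match, else max(dp[i-1][j], dp[i][j-1]).
    ·  P  J  G  E  P
 ·  0  0  0  0  0  0
 P  0  1  1  1  1  1
 G  0  1  1  2  2  2
 E  0  1  1  2  3  3
 E  0  1  1  2  3  3
 E  0  1  1  2  3  3
dp[5][5] = 3. One LCS (by backtracking along matches): PGE.

3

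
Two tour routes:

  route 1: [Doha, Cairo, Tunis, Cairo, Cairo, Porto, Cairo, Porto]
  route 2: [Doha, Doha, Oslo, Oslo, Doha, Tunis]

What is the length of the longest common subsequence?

One common subsequence of length 2: Doha (route 1 #1, route 2 #5) → Tunis (route 1 #3, route 2 #6). Since dp[8][6] = 2, nothing longer is possible.

2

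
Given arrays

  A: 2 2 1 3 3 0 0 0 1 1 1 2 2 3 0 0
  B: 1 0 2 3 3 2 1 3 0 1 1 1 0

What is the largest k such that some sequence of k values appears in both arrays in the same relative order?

9

Taking 2 [1,3], 2 [2,6], 1 [3,7], 3 [5,8], 0 [8,9], 1 [9,10], 1 [10,11], 1 [11,12], 0 [16,13] gives a common subsequence of length 9. The LCS DP gives dp[16][13] = 9, so this is optimal.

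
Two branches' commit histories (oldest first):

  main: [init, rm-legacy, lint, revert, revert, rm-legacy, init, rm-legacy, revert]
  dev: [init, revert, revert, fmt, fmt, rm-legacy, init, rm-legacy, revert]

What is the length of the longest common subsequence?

Pick init (main #1, dev #1) → revert (main #4, dev #2) → revert (main #5, dev #3) → rm-legacy (main #6, dev #6) → init (main #7, dev #7) → rm-legacy (main #8, dev #8) → revert (main #9, dev #9); all 7 commits appear in both, in order. dp[9][9] = 7 confirms this is the maximum.

7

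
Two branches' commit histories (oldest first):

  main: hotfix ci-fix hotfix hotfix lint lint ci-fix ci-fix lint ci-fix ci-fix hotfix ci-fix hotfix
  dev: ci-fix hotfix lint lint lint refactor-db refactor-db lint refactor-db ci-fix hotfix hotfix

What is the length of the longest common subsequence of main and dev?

Pick ci-fix (main #2, dev #1) → hotfix (main #3, dev #2) → lint (main #5, dev #4) → lint (main #6, dev #5) → lint (main #9, dev #8) → ci-fix (main #11, dev #10) → hotfix (main #12, dev #11) → hotfix (main #14, dev #12); all 8 commits appear in both, in order, and the DP table's final entry dp[14][12] is also 8, so no common subsequence is longer.

8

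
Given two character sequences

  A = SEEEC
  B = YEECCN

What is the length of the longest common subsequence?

3

Match E at A[2]=B[2] → E at A[3]=B[3] → C at A[5]=B[5] — 3 characters in the same relative order in both. The LCS DP gives dp[5][6] = 3, so this is optimal.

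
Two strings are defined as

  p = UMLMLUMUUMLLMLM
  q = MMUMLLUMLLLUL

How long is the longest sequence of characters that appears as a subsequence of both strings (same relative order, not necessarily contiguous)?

9

One common subsequence of length 9: U (p #1, q #3) → M (p #2, q #4) → L (p #3, q #5) → L (p #5, q #6) → U (p #6, q #7) → M (p #7, q #8) → L (p #11, q #10) → L (p #12, q #11) → L (p #14, q #13). dp[15][13] = 9 confirms this is the maximum.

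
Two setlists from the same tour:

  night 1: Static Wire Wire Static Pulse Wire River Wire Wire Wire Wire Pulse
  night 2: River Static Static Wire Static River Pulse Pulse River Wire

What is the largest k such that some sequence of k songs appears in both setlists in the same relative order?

Taking Static (night 1 #1, night 2 #3), Wire (night 1 #3, night 2 #4), Static (night 1 #4, night 2 #5), Pulse (night 1 #5, night 2 #8), River (night 1 #7, night 2 #9), Wire (night 1 #11, night 2 #10) gives a common subsequence of length 6, and the DP table's final entry dp[12][10] is also 6, so no common subsequence is longer.

6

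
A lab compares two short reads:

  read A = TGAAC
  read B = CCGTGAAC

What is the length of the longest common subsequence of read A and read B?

5

Pick T [1,4] → G [2,5] → A [3,6] → A [4,7] → C [5,8]; all 5 bases appear in both, in order, and the DP table's final entry dp[5][8] is also 5, so no common subsequence is longer.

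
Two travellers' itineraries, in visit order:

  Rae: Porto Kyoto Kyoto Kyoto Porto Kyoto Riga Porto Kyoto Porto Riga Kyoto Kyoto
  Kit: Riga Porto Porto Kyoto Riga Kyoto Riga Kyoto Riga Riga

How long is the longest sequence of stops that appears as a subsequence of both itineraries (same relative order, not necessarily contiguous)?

Match Porto (Rae #1, Kit #2), Porto (Rae #5, Kit #3), Kyoto (Rae #6, Kit #4), Riga (Rae #7, Kit #5), Kyoto (Rae #9, Kit #6), Riga (Rae #11, Kit #7), Kyoto (Rae #12, Kit #8) — 7 stops in the same relative order in both. dp[13][10] = 7 confirms this is the maximum.

7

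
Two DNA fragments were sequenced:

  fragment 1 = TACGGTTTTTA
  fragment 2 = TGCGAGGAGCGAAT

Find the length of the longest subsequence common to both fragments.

5

Pick T (fragment 1 #1, fragment 2 #1), then A (fragment 1 #2, fragment 2 #8), then C (fragment 1 #3, fragment 2 #10), then G (fragment 1 #4, fragment 2 #11), then T (fragment 1 #10, fragment 2 #14); all 5 bases appear in both, in order. The LCS DP gives dp[11][14] = 5, so this is optimal.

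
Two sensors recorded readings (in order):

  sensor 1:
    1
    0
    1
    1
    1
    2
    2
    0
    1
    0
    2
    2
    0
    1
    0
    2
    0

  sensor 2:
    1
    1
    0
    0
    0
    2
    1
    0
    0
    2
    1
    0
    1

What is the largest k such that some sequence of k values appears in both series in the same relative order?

Match 1 (sensor 1 #1, sensor 2 #2), 0 (sensor 1 #2, sensor 2 #3), 0 (sensor 1 #8, sensor 2 #4), 0 (sensor 1 #10, sensor 2 #5), 2 (sensor 1 #11, sensor 2 #6), 0 (sensor 1 #13, sensor 2 #8), 0 (sensor 1 #15, sensor 2 #9), 2 (sensor 1 #16, sensor 2 #10), 0 (sensor 1 #17, sensor 2 #12) — 9 values in the same relative order in both. The LCS DP gives dp[17][13] = 9, so this is optimal.

9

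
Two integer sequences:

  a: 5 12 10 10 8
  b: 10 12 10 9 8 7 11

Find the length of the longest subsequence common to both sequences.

3

Taking 12 (a #2, b #2) → 10 (a #3, b #3) → 8 (a #5, b #5) gives a common subsequence of length 3. Since dp[5][7] = 3, nothing longer is possible.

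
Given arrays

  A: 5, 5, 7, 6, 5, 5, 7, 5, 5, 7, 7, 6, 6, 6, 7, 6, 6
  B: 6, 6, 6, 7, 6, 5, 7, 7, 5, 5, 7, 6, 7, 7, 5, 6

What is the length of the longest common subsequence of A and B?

Pick 7 at A[3]=B[4], 6 at A[4]=B[5], 5 at A[5]=B[6], 7 at A[7]=B[8], 5 at A[8]=B[9], 5 at A[9]=B[10], 7 at A[10]=B[11], 7 at A[11]=B[13], 7 at A[15]=B[14], 6 at A[17]=B[16]; all 10 values appear in both, in order. Since dp[17][16] = 10, nothing longer is possible.

10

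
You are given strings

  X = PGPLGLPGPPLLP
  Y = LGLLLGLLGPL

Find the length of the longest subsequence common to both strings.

7

Let dp[i][j] be the LCS length of the first i characters of X and the first j characters of Y. dp[i][j] = dp[i-1][j-1]+1 when the i-th and j-th characters match, else max(dp[i-1][j], dp[i][j-1]).
    ·  L  G  L  L  L  G  L  L  G  P  L
 ·  0  0  0  0  0  0  0  0  0  0  0  0
 P  0  0  0  0  0  0  0  0  0  0  1  1
 G  0  0  1  1  1  1  1  1  1  1  1  1
 P  0  0  1  1  1  1  1  1  1  1  2  2
 L  0  1  1  2  2  2  2  2  2  2  2  3
 G  0  1  2  2  2  2  3  3  3  3  3  3
 L  0  1  2  3  3  3  3  4  4  4  4  4
 P  0  1  2  3  3  3  3  4  4  4  5  5
 G  0  1  2  3  3  3  4  4  4  5  5  5
 P  0  1  2  3  3  3  4  4  4  5  6  6
 P  0  1  2  3  3  3  4  4  4  5  6  6
 L  0  1  2  3  4  4  4  5  5  5  6  7
 L  0  1  2  3  4  5  5  5  6  6  6  7
 P  0  1  2  3  4  5  5  5  6  6  7  7
dp[13][11] = 7. One LCS (by backtracking along matches): GLGLGPL.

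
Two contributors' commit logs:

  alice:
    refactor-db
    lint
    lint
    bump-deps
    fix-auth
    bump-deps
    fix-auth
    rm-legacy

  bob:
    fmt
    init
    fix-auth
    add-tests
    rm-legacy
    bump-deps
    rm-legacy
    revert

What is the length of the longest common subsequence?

Taking fix-auth at alice[5]=bob[3], bump-deps at alice[6]=bob[6], rm-legacy at alice[8]=bob[7] gives a common subsequence of length 3. The LCS DP gives dp[8][8] = 3, so this is optimal.

3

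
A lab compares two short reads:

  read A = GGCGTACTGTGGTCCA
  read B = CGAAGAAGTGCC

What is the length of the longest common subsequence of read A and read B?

8

Taking G [1,2], then G [2,5], then A [6,7], then G [9,8], then T [10,9], then G [12,10], then C [14,11], then C [15,12] gives a common subsequence of length 8, and the DP table's final entry dp[16][12] is also 8, so no common subsequence is longer.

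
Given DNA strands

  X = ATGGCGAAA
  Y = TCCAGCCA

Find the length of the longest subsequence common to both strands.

4

Match A [1,4], G [3,5], C [5,7], A [9,8] — 4 bases in the same relative order in both. Since dp[9][8] = 4, nothing longer is possible.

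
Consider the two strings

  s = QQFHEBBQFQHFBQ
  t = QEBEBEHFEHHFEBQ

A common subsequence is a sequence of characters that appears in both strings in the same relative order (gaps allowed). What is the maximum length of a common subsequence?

Taking Q (s #2, t #1), then E (s #5, t #2), then B (s #6, t #3), then B (s #7, t #5), then F (s #9, t #8), then H (s #11, t #11), then F (s #12, t #12), then B (s #13, t #14), then Q (s #14, t #15) gives a common subsequence of length 9. Since dp[14][15] = 9, nothing longer is possible.

9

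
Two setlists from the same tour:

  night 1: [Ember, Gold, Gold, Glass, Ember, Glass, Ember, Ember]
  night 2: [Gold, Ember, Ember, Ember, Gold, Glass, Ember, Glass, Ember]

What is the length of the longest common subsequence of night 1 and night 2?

One common subsequence of length 6: Ember at night 1[1]=night 2[4], Gold at night 1[3]=night 2[5], Glass at night 1[4]=night 2[6], Ember at night 1[5]=night 2[7], Glass at night 1[6]=night 2[8], Ember at night 1[8]=night 2[9], and the DP table's final entry dp[8][9] is also 6, so no common subsequence is longer.

6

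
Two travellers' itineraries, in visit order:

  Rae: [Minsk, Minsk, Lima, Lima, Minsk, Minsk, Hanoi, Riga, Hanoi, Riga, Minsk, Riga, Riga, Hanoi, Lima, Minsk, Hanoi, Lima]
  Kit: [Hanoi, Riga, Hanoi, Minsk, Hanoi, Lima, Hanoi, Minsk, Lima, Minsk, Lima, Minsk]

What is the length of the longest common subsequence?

8

Taking Hanoi [7,1], Riga [8,2], Hanoi [9,3], Minsk [11,4], Hanoi [14,7], Lima [15,9], Minsk [16,10], Lima [18,11] gives a common subsequence of length 8. Since dp[18][12] = 8, nothing longer is possible.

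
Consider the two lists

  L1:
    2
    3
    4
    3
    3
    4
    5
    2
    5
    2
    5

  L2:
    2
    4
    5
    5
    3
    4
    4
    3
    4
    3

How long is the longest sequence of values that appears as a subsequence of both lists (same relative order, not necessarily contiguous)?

5

Let dp[i][j] be the LCS length of the first i values of L1 and the first j values of L2. dp[i][j] = dp[i-1][j-1]+1 when the i-th and j-th values match, else max(dp[i-1][j], dp[i][j-1]).
    ·  2  4  5  5  3  4  4  3  4  3
 ·  0  0  0  0  0  0  0  0  0  0  0
 2  0  1  1  1  1  1  1  1  1  1  1
 3  0  1  1  1  1  2  2  2  2  2  2
 4  0  1  2  2  2  2  3  3  3  3  3
 3  0  1  2  2  2  3  3  3  4  4  4
 3  0  1  2  2  2  3  3  3  4  4  5
 4  0  1  2  2  2  3  4  4  4  5  5
 5  0  1  2  3  3  3  4  4  4  5  5
 2  0  1  2  3  3  3  4  4  4  5  5
 5  0  1  2  3  4  4  4  4  4  5  5
 2  0  1  2  3  4  4  4  4  4  5  5
 5  0  1  2  3  4  4  4  4  4  5  5
dp[11][10] = 5. One LCS (by backtracking along matches): 2, 3, 4, 3, 3.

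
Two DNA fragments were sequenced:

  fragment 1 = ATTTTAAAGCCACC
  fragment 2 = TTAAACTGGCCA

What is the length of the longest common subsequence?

9

One common subsequence of length 9: T (fragment 1 #4, fragment 2 #1), then T (fragment 1 #5, fragment 2 #2), then A (fragment 1 #6, fragment 2 #3), then A (fragment 1 #7, fragment 2 #4), then A (fragment 1 #8, fragment 2 #5), then G (fragment 1 #9, fragment 2 #9), then C (fragment 1 #10, fragment 2 #10), then C (fragment 1 #11, fragment 2 #11), then A (fragment 1 #12, fragment 2 #12), and the DP table's final entry dp[14][12] is also 9, so no common subsequence is longer.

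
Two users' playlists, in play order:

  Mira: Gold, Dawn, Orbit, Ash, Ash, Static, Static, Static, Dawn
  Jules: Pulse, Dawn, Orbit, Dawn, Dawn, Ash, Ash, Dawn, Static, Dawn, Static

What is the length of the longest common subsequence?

Match Dawn at Mira[2]=Jules[2]; then Orbit at Mira[3]=Jules[3]; then Ash at Mira[4]=Jules[6]; then Ash at Mira[5]=Jules[7]; then Static at Mira[6]=Jules[9]; then Static at Mira[8]=Jules[11] — 6 songs in the same relative order in both. dp[9][11] = 6 confirms this is the maximum.

6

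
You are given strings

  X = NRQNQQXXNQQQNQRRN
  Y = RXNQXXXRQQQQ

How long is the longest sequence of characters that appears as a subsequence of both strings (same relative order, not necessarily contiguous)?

One common subsequence of length 9: R (X #2, Y #1); then N (X #4, Y #3); then Q (X #5, Y #4); then X (X #7, Y #6); then X (X #8, Y #7); then Q (X #10, Y #9); then Q (X #11, Y #10); then Q (X #12, Y #11); then Q (X #14, Y #12). Since dp[17][12] = 9, nothing longer is possible.

9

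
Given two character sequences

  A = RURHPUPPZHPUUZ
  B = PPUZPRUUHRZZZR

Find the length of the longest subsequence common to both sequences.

7

Taking P at A[5]=B[2], then U at A[6]=B[3], then Z at A[9]=B[4], then P at A[11]=B[5], then U at A[12]=B[7], then U at A[13]=B[8], then Z at A[14]=B[13] gives a common subsequence of length 7. Since dp[14][14] = 7, nothing longer is possible.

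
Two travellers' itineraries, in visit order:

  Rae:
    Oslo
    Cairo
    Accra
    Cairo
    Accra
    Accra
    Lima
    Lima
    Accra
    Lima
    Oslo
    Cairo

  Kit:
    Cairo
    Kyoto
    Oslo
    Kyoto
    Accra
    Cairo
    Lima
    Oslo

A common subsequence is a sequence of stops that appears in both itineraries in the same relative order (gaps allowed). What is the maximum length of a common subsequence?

Match Oslo at Rae[1]=Kit[3] → Accra at Rae[3]=Kit[5] → Cairo at Rae[4]=Kit[6] → Lima at Rae[10]=Kit[7] → Oslo at Rae[11]=Kit[8] — 5 stops in the same relative order in both. The LCS DP gives dp[12][8] = 5, so this is optimal.

5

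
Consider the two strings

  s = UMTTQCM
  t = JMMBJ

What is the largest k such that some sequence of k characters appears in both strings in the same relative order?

Let dp[i][j] be the LCS length of the first i characters of s and the first j characters of t. dp[i][j] = dp[i-1][j-1]+1 when the i-th and j-th characters match, else max(dp[i-1][j], dp[i][j-1]).
    ·  J  M  M  B  J
 ·  0  0  0  0  0  0
 U  0  0  0  0  0  0
 M  0  0  1  1  1  1
 T  0  0  1  1  1  1
 T  0  0  1  1  1  1
 Q  0  0  1  1  1  1
 C  0  0  1  1  1  1
 M  0  0  1  2  2  2
dp[7][5] = 2. One LCS (by backtracking along matches): MM.

2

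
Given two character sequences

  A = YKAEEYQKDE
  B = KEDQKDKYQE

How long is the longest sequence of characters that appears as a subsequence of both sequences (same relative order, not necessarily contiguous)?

Let dp[i][j] be the LCS length of the first i characters of A and the first j characters of B. dp[i][j] = dp[i-1][j-1]+1 when the i-th and j-th characters match, else max(dp[i-1][j], dp[i][j-1]).
    ·  K  E  D  Q  K  D  K  Y  Q  E
 ·  0  0  0  0  0  0  0  0  0  0  0
 Y  0  0  0  0  0  0  0  0  1  1  1
 K  0  1  1  1  1  1  1  1  1  1  1
 A  0  1  1  1  1  1  1  1  1  1  1
 E  0  1  2  2  2  2  2  2  2  2  2
 E  0  1  2  2  2  2  2  2  2  2  3
 Y  0  1  2  2  2  2  2  2  3  3  3
 Q  0  1  2  2  3  3  3  3  3  4  4
 K  0  1  2  2  3  4  4  4  4  4  4
 D  0  1  2  3  3  4  5  5  5  5  5
 E  0  1  2  3  3  4  5  5  5  5  6
dp[10][10] = 6. One LCS (by backtracking along matches): KEQKDE.

6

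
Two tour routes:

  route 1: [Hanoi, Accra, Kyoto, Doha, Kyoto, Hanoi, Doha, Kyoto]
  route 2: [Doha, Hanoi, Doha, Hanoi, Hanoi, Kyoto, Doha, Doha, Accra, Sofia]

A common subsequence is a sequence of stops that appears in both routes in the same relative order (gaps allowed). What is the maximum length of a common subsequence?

One common subsequence of length 4: Hanoi [1,5] → Kyoto [3,6] → Doha [4,7] → Doha [7,8], and the DP table's final entry dp[8][10] is also 4, so no common subsequence is longer.

4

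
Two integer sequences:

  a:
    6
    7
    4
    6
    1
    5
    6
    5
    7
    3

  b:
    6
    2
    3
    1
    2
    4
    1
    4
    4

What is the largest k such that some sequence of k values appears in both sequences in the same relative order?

Let dp[i][j] be the LCS length of the first i values of a and the first j values of b. dp[i][j] = dp[i-1][j-1]+1 when the i-th and j-th values match, else max(dp[i-1][j], dp[i][j-1]).
    ·  6  2  3  1  2  4  1  4  4
 ·  0  0  0  0  0  0  0  0  0  0
 6  0  1  1  1  1  1  1  1  1  1
 7  0  1  1  1  1  1  1  1  1  1
 4  0  1  1  1  1  1  2  2  2  2
 6  0  1  1  1  1  1  2  2  2  2
 1  0  1  1  1  2  2  2  3  3  3
 5  0  1  1  1  2  2  2  3  3  3
 6  0  1  1  1  2  2  2  3  3  3
 5  0  1  1  1  2  2  2  3  3  3
 7  0  1  1  1  2  2  2  3  3  3
 3  0  1  1  2  2  2  2  3  3  3
dp[10][9] = 3. One LCS (by backtracking along matches): 6, 4, 1.

3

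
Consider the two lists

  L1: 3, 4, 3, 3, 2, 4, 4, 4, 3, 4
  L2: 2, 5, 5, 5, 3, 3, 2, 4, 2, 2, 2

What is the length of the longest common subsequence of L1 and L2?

4

Let dp[i][j] be the LCS length of the first i values of L1 and the first j values of L2. dp[i][j] = dp[i-1][j-1]+1 when the i-th and j-th values match, else max(dp[i-1][j], dp[i][j-1]).
    ·  2  5  5  5  3  3  2  4  2  2  2
 ·  0  0  0  0  0  0  0  0  0  0  0  0
 3  0  0  0  0  0  1  1  1  1  1  1  1
 4  0  0  0  0  0  1  1  1  2  2  2  2
 3  0  0  0  0  0  1  2  2  2  2  2  2
 3  0  0  0  0  0  1  2  2  2  2  2  2
 2  0  1  1  1  1  1  2  3  3  3  3  3
 4  0  1  1  1  1  1  2  3  4  4  4  4
 4  0  1  1  1  1  1  2  3  4  4  4  4
 4  0  1  1  1  1  1  2  3  4  4  4  4
 3  0  1  1  1  1  2  2  3  4  4  4  4
 4  0  1  1  1  1  2  2  3  4  4  4  4
dp[10][11] = 4. One LCS (by backtracking along matches): 3, 3, 2, 4.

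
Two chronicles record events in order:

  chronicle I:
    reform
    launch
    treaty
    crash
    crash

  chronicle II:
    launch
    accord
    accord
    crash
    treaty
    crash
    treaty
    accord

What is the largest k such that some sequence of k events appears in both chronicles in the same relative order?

3

One common subsequence of length 3: launch (chronicle I #2, chronicle II #1) → treaty (chronicle I #3, chronicle II #5) → crash (chronicle I #4, chronicle II #6). Since dp[5][8] = 3, nothing longer is possible.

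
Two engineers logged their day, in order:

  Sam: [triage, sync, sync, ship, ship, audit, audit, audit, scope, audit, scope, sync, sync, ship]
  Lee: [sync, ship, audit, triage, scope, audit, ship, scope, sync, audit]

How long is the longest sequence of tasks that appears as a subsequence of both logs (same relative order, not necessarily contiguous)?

7

Taking sync at Sam[3]=Lee[1], then ship at Sam[5]=Lee[2], then audit at Sam[6]=Lee[3], then scope at Sam[9]=Lee[5], then audit at Sam[10]=Lee[6], then scope at Sam[11]=Lee[8], then sync at Sam[12]=Lee[9] gives a common subsequence of length 7. The LCS DP gives dp[14][10] = 7, so this is optimal.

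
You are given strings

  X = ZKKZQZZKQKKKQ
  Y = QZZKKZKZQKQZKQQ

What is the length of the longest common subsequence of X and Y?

Pick Z at X[1]=Y[3], K at X[2]=Y[5], K at X[3]=Y[7], Z at X[4]=Y[8], Q at X[5]=Y[11], Z at X[7]=Y[12], K at X[8]=Y[13], Q at X[9]=Y[14], Q at X[13]=Y[15]; all 9 characters appear in both, in order. The LCS DP gives dp[13][15] = 9, so this is optimal.

9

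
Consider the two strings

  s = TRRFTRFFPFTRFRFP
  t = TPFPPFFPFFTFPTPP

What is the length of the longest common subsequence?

9

One common subsequence of length 9: T [1,1]; then F [4,3]; then F [7,6]; then F [8,7]; then P [9,8]; then F [10,10]; then T [11,11]; then F [13,12]; then P [16,16], and the DP table's final entry dp[16][16] is also 9, so no common subsequence is longer.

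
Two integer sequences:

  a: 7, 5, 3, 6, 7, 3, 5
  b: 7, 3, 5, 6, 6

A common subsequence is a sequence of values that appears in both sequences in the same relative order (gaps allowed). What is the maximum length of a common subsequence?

3

Match 7 [1,1], then 5 [2,3], then 6 [4,5] — 3 values in the same relative order in both, and the DP table's final entry dp[7][5] is also 3, so no common subsequence is longer.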